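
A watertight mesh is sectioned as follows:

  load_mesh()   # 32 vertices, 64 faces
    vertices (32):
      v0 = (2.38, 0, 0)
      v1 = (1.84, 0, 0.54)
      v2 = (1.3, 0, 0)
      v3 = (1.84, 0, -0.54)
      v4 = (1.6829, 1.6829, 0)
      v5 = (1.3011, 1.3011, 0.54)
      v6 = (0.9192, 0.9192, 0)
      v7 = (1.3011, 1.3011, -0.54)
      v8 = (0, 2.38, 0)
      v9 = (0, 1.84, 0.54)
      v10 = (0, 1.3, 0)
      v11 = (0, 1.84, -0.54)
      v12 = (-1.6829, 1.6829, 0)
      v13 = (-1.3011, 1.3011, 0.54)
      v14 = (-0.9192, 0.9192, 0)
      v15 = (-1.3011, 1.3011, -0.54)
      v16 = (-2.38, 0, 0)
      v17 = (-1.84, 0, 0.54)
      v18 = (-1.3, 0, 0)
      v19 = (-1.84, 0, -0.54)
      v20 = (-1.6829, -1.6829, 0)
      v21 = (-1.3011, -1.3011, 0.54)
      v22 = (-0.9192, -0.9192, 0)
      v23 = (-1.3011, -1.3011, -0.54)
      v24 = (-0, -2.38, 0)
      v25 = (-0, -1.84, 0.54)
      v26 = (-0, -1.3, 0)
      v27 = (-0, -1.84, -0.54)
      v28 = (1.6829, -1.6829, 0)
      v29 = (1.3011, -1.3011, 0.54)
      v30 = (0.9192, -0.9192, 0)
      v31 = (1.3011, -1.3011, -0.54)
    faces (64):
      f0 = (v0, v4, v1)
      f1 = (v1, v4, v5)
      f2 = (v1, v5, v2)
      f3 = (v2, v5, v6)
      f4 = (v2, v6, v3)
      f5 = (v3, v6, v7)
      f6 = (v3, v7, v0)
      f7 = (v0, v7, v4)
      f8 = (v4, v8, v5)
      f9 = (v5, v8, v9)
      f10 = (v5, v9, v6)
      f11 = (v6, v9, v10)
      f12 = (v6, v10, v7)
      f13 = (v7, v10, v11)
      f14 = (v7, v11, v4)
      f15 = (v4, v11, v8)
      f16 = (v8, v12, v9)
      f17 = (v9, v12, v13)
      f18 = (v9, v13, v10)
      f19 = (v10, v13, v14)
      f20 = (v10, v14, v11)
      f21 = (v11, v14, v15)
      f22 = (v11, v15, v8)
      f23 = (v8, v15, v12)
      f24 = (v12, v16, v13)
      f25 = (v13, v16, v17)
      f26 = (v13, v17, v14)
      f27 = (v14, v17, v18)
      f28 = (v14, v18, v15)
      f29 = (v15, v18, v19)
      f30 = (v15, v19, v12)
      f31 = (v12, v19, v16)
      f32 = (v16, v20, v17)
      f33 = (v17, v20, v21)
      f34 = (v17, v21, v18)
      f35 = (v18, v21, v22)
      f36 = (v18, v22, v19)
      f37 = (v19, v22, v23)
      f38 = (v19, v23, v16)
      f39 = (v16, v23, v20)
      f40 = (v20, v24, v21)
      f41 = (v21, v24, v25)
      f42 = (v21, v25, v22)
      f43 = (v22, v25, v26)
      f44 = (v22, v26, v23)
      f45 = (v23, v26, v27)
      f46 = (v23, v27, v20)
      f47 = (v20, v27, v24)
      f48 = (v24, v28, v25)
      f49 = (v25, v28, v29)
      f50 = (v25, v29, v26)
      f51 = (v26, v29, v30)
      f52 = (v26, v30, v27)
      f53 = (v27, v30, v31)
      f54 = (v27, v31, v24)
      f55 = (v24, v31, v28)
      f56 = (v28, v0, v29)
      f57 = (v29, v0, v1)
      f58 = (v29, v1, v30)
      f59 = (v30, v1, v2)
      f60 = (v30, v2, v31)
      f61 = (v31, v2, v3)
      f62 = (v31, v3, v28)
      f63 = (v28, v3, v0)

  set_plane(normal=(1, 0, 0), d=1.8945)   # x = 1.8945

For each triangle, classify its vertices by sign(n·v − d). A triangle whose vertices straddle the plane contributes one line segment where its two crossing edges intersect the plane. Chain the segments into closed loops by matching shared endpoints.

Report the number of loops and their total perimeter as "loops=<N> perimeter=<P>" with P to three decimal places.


Straddling triangles (6 of 64):
  (v0,v4,v1) [+--] → (1.8945, 1.17207, 0)–(1.8945, 0, 0.4855)  len=1.2686
  (v3,v7,v0) [--+] → (1.8945, 0.585489, -0.242997)–(1.8945, 0, -0.4855)  len=0.6337
  (v0,v7,v4) [+--] → (1.8945, 0.585489, -0.242997)–(1.8945, 1.17207, 0)  len=0.6349
  (v28,v0,v29) [-+-] → (1.8945, -1.17207, 0)–(1.8945, -0.585489, 0.242997)  len=0.6349
  (v29,v0,v1) [-+-] → (1.8945, -0.585489, 0.242997)–(1.8945, 0, 0.4855)  len=0.6337
  (v28,v3,v0) [--+] → (1.8945, 0, -0.4855)–(1.8945, -1.17207, 0)  len=1.2686

Chained into 1 loop(s):
  loop 1: 6 segments, perimeter = 5.0746
Total perimeter = 5.075

loops=1 perimeter=5.075


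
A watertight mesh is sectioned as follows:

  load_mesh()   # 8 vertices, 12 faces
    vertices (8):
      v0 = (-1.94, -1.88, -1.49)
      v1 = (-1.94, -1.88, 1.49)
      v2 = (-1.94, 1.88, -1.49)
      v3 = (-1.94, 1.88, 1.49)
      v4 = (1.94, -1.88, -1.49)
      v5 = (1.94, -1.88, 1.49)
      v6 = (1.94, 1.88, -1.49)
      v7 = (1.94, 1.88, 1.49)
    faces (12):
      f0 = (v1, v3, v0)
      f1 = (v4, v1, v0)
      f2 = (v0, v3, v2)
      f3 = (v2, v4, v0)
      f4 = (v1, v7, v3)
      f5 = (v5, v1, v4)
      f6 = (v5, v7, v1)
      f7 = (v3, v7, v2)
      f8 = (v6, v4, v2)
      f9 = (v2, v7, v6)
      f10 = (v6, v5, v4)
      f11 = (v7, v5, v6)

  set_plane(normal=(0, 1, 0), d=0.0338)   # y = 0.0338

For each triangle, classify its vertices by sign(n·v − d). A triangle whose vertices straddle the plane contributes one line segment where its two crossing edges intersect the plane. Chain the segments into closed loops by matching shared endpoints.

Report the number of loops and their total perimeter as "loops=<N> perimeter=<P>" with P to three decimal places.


Straddling triangles (8 of 12):
  (v1,v3,v0) [-+-] → (-1.94, 0.0338, 1.49)–(-1.94, 0.0338, 0.0267883)  len=1.4632
  (v0,v3,v2) [-++] → (-1.94, 0.0338, 0.0267883)–(-1.94, 0.0338, -1.49)  len=1.5168
  (v2,v4,v0) [+--] → (-0.0348787, 0.0338, -1.49)–(-1.94, 0.0338, -1.49)  len=1.9051
  (v1,v7,v3) [-++] → (0.0348787, 0.0338, 1.49)–(-1.94, 0.0338, 1.49)  len=1.9749
  (v5,v7,v1) [-+-] → (1.94, 0.0338, 1.49)–(0.0348787, 0.0338, 1.49)  len=1.9051
  (v6,v4,v2) [+-+] → (1.94, 0.0338, -1.49)–(-0.0348787, 0.0338, -1.49)  len=1.9749
  (v6,v5,v4) [+--] → (1.94, 0.0338, -0.0267883)–(1.94, 0.0338, -1.49)  len=1.4632
  (v7,v5,v6) [+-+] → (1.94, 0.0338, 1.49)–(1.94, 0.0338, -0.0267883)  len=1.5168

Chained into 1 loop(s):
  loop 1: 8 segments, perimeter = 13.7200
Total perimeter = 13.720

loops=1 perimeter=13.720


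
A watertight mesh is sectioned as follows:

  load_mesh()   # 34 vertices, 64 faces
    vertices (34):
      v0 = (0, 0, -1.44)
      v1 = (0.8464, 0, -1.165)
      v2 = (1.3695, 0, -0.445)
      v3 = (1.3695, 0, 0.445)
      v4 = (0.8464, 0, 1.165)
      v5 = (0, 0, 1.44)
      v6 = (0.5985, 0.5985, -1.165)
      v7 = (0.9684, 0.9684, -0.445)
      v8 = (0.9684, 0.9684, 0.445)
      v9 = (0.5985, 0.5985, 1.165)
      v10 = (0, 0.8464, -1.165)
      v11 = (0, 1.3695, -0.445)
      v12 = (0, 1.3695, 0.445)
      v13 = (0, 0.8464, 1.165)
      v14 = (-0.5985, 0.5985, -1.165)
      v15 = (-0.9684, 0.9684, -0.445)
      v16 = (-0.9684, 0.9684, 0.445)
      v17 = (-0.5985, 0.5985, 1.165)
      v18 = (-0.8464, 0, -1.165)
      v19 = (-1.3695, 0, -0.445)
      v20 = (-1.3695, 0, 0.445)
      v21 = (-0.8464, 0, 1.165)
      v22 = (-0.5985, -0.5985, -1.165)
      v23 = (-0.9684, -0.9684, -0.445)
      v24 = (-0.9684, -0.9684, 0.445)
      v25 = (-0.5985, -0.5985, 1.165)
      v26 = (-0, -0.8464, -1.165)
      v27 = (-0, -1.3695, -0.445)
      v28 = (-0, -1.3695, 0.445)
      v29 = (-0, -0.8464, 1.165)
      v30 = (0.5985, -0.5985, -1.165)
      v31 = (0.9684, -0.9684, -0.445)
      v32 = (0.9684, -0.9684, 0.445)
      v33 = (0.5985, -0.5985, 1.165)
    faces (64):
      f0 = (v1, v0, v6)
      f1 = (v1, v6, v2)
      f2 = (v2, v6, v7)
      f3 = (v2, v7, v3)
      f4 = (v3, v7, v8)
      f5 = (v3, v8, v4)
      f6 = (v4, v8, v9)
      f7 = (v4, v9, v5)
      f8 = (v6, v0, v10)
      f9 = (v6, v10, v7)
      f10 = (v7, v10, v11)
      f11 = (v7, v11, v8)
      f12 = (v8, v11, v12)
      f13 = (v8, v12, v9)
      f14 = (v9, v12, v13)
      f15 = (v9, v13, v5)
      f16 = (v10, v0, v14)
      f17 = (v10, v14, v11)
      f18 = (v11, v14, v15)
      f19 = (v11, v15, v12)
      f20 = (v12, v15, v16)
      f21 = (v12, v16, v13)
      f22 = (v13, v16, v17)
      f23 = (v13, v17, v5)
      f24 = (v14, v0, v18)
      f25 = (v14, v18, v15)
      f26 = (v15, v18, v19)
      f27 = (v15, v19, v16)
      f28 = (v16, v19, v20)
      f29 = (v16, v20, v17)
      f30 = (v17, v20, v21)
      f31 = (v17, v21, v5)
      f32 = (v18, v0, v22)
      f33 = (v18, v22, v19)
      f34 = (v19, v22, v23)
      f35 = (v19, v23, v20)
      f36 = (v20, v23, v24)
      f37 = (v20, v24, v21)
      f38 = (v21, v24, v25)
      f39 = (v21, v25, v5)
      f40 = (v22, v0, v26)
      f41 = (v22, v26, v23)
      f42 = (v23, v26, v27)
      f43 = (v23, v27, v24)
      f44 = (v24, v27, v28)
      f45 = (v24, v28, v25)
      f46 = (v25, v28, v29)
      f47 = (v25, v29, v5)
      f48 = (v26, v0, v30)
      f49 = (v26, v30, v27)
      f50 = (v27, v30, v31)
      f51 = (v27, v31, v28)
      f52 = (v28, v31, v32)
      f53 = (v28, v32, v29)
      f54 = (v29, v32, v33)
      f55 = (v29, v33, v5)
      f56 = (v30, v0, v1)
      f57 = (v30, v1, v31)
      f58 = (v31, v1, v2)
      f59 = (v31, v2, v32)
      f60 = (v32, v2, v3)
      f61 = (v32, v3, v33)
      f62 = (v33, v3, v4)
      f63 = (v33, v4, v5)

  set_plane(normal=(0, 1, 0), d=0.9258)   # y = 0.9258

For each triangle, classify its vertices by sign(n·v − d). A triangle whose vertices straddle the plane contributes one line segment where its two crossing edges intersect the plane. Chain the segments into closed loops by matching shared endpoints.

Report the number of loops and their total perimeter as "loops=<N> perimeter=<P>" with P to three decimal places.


loops=1 perimeter=6.453

Straddling triangles (18 of 64):
  (v2,v6,v7) [--+] → (0.9258, 0.9258, -0.52792)–(0.986044, 0.9258, -0.445)  len=0.1025
  (v2,v7,v3) [-+-] → (0.986044, 0.9258, -0.445)–(0.986044, 0.9258, -0.405849)  len=0.0392
  (v3,v7,v8) [-++] → (0.986044, 0.9258, -0.405849)–(0.986044, 0.9258, 0.445)  len=0.8508
  (v3,v8,v4) [-+-] → (0.986044, 0.9258, 0.445)–(0.963033, 0.9258, 0.476673)  len=0.0391
  (v4,v8,v9) [-+-] → (0.963033, 0.9258, 0.476673)–(0.9258, 0.9258, 0.52792)  len=0.0633
  (v6,v10,v7) [--+] → (0.630254, 0.9258, -0.69641)–(0.9258, 0.9258, -0.52792)  len=0.3402
  (v7,v10,v11) [+-+] → (0.630254, 0.9258, -0.69641)–(0, 0.9258, -1.05571)  len=0.7255
  (v8,v12,v9) [++-] → (0.344429, 0.9258, 0.85935)–(0.9258, 0.9258, 0.52792)  len=0.6692
  (v9,v12,v13) [-+-] → (0.344429, 0.9258, 0.85935)–(0, 0.9258, 1.05571)  len=0.3965
  (v10,v14,v11) [--+] → (-0.344429, 0.9258, -0.85935)–(0, 0.9258, -1.05571)  len=0.3965
  (v11,v14,v15) [+-+] → (-0.344429, 0.9258, -0.85935)–(-0.9258, 0.9258, -0.52792)  len=0.6692
  (v12,v16,v13) [++-] → (-0.630254, 0.9258, 0.69641)–(0, 0.9258, 1.05571)  len=0.7255
  (v13,v16,v17) [-+-] → (-0.630254, 0.9258, 0.69641)–(-0.9258, 0.9258, 0.52792)  len=0.3402
  (v14,v18,v15) [--+] → (-0.963033, 0.9258, -0.476673)–(-0.9258, 0.9258, -0.52792)  len=0.0633
  (v15,v18,v19) [+--] → (-0.963033, 0.9258, -0.476673)–(-0.986044, 0.9258, -0.445)  len=0.0391
  (v15,v19,v16) [+-+] → (-0.986044, 0.9258, -0.445)–(-0.986044, 0.9258, 0.405849)  len=0.8508
  (v16,v19,v20) [+--] → (-0.986044, 0.9258, 0.405849)–(-0.986044, 0.9258, 0.445)  len=0.0392
  (v16,v20,v17) [+--] → (-0.986044, 0.9258, 0.445)–(-0.9258, 0.9258, 0.52792)  len=0.1025

Chained into 1 loop(s):
  loop 1: 18 segments, perimeter = 6.4527
Total perimeter = 6.453


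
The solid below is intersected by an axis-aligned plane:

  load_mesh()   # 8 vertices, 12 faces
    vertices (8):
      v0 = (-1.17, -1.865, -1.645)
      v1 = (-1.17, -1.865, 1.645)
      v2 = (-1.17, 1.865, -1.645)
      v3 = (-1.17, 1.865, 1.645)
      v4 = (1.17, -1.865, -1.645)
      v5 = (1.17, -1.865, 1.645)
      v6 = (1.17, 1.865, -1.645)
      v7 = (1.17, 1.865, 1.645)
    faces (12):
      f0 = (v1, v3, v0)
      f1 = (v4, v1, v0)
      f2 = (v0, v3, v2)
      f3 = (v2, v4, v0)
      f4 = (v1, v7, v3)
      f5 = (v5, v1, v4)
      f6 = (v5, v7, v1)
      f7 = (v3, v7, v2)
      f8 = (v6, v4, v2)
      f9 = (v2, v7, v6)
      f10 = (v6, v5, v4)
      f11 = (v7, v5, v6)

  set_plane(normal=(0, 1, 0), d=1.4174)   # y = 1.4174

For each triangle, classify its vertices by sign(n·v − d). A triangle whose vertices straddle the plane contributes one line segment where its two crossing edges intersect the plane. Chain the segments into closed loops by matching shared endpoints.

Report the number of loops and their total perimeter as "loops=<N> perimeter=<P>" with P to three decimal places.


loops=1 perimeter=11.260

Straddling triangles (8 of 12):
  (v1,v3,v0) [-+-] → (-1.17, 1.4174, 1.645)–(-1.17, 1.4174, 1.2502)  len=0.3948
  (v0,v3,v2) [-++] → (-1.17, 1.4174, 1.2502)–(-1.17, 1.4174, -1.645)  len=2.8952
  (v2,v4,v0) [+--] → (-0.8892, 1.4174, -1.645)–(-1.17, 1.4174, -1.645)  len=0.2808
  (v1,v7,v3) [-++] → (0.8892, 1.4174, 1.645)–(-1.17, 1.4174, 1.645)  len=2.0592
  (v5,v7,v1) [-+-] → (1.17, 1.4174, 1.645)–(0.8892, 1.4174, 1.645)  len=0.2808
  (v6,v4,v2) [+-+] → (1.17, 1.4174, -1.645)–(-0.8892, 1.4174, -1.645)  len=2.0592
  (v6,v5,v4) [+--] → (1.17, 1.4174, -1.2502)–(1.17, 1.4174, -1.645)  len=0.3948
  (v7,v5,v6) [+-+] → (1.17, 1.4174, 1.645)–(1.17, 1.4174, -1.2502)  len=2.8952

Chained into 1 loop(s):
  loop 1: 8 segments, perimeter = 11.2600
Total perimeter = 11.260


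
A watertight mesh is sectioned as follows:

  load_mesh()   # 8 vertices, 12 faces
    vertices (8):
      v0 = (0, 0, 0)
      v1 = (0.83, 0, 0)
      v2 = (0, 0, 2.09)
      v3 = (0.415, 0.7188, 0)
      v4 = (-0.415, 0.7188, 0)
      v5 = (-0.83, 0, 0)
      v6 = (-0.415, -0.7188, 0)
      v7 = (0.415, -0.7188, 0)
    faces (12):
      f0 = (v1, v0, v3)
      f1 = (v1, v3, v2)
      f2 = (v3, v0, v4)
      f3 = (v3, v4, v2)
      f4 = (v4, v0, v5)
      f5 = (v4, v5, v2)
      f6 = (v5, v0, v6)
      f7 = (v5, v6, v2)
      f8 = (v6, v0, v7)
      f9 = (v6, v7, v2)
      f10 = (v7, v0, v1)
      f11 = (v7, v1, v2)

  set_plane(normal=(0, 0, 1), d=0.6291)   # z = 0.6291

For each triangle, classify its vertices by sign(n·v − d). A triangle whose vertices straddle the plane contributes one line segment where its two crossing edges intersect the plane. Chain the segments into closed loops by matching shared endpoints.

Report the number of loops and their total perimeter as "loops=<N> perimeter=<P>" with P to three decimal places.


loops=1 perimeter=3.481

Straddling triangles (6 of 12):
  (v1,v3,v2) [--+] → (0.290083, 0.502438, 0.6291)–(0.580166, 0, 0.6291)  len=0.5802
  (v3,v4,v2) [--+] → (-0.290083, 0.502438, 0.6291)–(0.290083, 0.502438, 0.6291)  len=0.5802
  (v4,v5,v2) [--+] → (-0.580166, 0, 0.6291)–(-0.290083, 0.502438, 0.6291)  len=0.5802
  (v5,v6,v2) [--+] → (-0.290083, -0.502438, 0.6291)–(-0.580166, 0, 0.6291)  len=0.5802
  (v6,v7,v2) [--+] → (0.290083, -0.502438, 0.6291)–(-0.290083, -0.502438, 0.6291)  len=0.5802
  (v7,v1,v2) [--+] → (0.580166, 0, 0.6291)–(0.290083, -0.502438, 0.6291)  len=0.5802

Chained into 1 loop(s):
  loop 1: 6 segments, perimeter = 3.4810
Total perimeter = 3.481


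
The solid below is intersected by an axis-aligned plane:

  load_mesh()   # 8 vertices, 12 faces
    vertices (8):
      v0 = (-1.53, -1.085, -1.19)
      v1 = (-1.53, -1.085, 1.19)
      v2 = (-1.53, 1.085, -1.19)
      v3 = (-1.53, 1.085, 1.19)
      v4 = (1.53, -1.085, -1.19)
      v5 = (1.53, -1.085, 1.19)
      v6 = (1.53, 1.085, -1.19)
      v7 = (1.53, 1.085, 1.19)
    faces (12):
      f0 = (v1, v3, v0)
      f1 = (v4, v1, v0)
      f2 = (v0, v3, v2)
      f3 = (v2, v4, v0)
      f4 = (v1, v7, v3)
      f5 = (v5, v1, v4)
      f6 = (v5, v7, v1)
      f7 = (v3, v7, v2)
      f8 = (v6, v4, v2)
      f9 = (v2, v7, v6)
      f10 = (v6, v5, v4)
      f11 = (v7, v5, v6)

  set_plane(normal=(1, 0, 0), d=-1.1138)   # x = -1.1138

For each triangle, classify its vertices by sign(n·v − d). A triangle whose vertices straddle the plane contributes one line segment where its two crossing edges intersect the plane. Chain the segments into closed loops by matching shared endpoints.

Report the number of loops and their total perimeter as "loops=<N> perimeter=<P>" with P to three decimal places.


loops=1 perimeter=9.100

Straddling triangles (8 of 12):
  (v4,v1,v0) [+--] → (-1.1138, -1.085, 0.866289)–(-1.1138, -1.085, -1.19)  len=2.0563
  (v2,v4,v0) [-+-] → (-1.1138, 0.789852, -1.19)–(-1.1138, -1.085, -1.19)  len=1.8749
  (v1,v7,v3) [-+-] → (-1.1138, -0.789852, 1.19)–(-1.1138, 1.085, 1.19)  len=1.8749
  (v5,v1,v4) [+-+] → (-1.1138, -1.085, 1.19)–(-1.1138, -1.085, 0.866289)  len=0.3237
  (v5,v7,v1) [++-] → (-1.1138, -0.789852, 1.19)–(-1.1138, -1.085, 1.19)  len=0.2951
  (v3,v7,v2) [-+-] → (-1.1138, 1.085, 1.19)–(-1.1138, 1.085, -0.866289)  len=2.0563
  (v6,v4,v2) [++-] → (-1.1138, 0.789852, -1.19)–(-1.1138, 1.085, -1.19)  len=0.2951
  (v2,v7,v6) [-++] → (-1.1138, 1.085, -0.866289)–(-1.1138, 1.085, -1.19)  len=0.3237

Chained into 1 loop(s):
  loop 1: 8 segments, perimeter = 9.1000
Total perimeter = 9.100


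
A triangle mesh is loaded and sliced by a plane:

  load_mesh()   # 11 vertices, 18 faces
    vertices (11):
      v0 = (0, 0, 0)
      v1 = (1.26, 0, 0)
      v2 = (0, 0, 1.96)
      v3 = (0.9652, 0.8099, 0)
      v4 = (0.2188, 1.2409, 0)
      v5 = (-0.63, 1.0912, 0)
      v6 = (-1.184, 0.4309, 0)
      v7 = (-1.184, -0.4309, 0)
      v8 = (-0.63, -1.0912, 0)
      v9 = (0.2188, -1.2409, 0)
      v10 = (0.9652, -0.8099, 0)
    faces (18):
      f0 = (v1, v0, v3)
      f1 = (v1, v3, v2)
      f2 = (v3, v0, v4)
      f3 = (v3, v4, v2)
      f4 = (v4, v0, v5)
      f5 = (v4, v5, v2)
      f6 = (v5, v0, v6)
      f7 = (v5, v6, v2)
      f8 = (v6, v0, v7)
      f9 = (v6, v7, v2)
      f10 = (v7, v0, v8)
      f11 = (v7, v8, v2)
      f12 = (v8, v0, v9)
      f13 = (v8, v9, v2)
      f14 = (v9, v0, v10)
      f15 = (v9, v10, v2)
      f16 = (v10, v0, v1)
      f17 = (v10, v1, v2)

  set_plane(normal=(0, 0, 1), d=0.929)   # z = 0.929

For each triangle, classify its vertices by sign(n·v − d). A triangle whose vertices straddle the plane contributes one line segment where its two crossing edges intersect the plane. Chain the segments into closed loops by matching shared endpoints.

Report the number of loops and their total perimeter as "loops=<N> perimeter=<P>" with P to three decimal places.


Straddling triangles (9 of 18):
  (v1,v3,v2) [--+] → (0.507715, 0.426024, 0.929)–(0.662786, 0, 0.929)  len=0.4534
  (v3,v4,v2) [--+] → (0.115093, 0.652739, 0.929)–(0.507715, 0.426024, 0.929)  len=0.4534
  (v4,v5,v2) [--+] → (-0.331393, 0.573993, 0.929)–(0.115093, 0.652739, 0.929)  len=0.4534
  (v5,v6,v2) [--+] → (-0.622808, 0.226662, 0.929)–(-0.331393, 0.573993, 0.929)  len=0.4534
  (v6,v7,v2) [--+] → (-0.622808, -0.226662, 0.929)–(-0.622808, 0.226662, 0.929)  len=0.4533
  (v7,v8,v2) [--+] → (-0.331393, -0.573993, 0.929)–(-0.622808, -0.226662, 0.929)  len=0.4534
  (v8,v9,v2) [--+] → (0.115093, -0.652739, 0.929)–(-0.331393, -0.573993, 0.929)  len=0.4534
  (v9,v10,v2) [--+] → (0.507715, -0.426024, 0.929)–(0.115093, -0.652739, 0.929)  len=0.4534
  (v10,v1,v2) [--+] → (0.662786, 0, 0.929)–(0.507715, -0.426024, 0.929)  len=0.4534

Chained into 1 loop(s):
  loop 1: 9 segments, perimeter = 4.0804
Total perimeter = 4.080

loops=1 perimeter=4.080


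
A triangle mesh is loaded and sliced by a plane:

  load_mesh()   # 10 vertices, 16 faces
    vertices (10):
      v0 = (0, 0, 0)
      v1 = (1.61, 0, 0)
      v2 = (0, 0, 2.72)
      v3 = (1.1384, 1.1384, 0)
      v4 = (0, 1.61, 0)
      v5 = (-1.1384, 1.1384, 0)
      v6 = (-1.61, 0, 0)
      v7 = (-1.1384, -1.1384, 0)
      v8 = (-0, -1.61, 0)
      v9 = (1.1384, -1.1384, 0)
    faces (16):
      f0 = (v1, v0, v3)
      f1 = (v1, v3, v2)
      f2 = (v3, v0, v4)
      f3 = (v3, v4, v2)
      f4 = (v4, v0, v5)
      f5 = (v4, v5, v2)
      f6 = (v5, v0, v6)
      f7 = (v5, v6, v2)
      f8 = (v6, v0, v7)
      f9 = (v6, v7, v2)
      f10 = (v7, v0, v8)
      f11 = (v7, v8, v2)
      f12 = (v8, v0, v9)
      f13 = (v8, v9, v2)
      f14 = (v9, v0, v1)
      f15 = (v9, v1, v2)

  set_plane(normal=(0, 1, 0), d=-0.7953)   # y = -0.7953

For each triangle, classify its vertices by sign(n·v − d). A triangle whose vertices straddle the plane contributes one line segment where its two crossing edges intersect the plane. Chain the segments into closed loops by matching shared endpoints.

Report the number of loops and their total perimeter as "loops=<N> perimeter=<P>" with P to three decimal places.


Straddling triangles (8 of 16):
  (v6,v0,v7) [++-] → (-0.7953, -0.7953, 0)–(-1.28053, -0.7953, 0)  len=0.4852
  (v6,v7,v2) [+-+] → (-1.28053, -0.7953, 0)–(-0.7953, -0.7953, 0.819775)  len=0.9526
  (v7,v0,v8) [-+-] → (-0.7953, -0.7953, 0)–(0, -0.7953, 0)  len=0.7953
  (v7,v8,v2) [--+] → (0, -0.7953, 1.37639)–(-0.7953, -0.7953, 0.819775)  len=0.9707
  (v8,v0,v9) [-+-] → (0, -0.7953, 0)–(0.7953, -0.7953, 0)  len=0.7953
  (v8,v9,v2) [--+] → (0.7953, -0.7953, 0.819775)–(0, -0.7953, 1.37639)  len=0.9707
  (v9,v0,v1) [-++] → (0.7953, -0.7953, 0)–(1.28053, -0.7953, 0)  len=0.4852
  (v9,v1,v2) [-++] → (1.28053, -0.7953, 0)–(0.7953, -0.7953, 0.819775)  len=0.9526

Chained into 1 loop(s):
  loop 1: 8 segments, perimeter = 6.4078
Total perimeter = 6.408

loops=1 perimeter=6.408


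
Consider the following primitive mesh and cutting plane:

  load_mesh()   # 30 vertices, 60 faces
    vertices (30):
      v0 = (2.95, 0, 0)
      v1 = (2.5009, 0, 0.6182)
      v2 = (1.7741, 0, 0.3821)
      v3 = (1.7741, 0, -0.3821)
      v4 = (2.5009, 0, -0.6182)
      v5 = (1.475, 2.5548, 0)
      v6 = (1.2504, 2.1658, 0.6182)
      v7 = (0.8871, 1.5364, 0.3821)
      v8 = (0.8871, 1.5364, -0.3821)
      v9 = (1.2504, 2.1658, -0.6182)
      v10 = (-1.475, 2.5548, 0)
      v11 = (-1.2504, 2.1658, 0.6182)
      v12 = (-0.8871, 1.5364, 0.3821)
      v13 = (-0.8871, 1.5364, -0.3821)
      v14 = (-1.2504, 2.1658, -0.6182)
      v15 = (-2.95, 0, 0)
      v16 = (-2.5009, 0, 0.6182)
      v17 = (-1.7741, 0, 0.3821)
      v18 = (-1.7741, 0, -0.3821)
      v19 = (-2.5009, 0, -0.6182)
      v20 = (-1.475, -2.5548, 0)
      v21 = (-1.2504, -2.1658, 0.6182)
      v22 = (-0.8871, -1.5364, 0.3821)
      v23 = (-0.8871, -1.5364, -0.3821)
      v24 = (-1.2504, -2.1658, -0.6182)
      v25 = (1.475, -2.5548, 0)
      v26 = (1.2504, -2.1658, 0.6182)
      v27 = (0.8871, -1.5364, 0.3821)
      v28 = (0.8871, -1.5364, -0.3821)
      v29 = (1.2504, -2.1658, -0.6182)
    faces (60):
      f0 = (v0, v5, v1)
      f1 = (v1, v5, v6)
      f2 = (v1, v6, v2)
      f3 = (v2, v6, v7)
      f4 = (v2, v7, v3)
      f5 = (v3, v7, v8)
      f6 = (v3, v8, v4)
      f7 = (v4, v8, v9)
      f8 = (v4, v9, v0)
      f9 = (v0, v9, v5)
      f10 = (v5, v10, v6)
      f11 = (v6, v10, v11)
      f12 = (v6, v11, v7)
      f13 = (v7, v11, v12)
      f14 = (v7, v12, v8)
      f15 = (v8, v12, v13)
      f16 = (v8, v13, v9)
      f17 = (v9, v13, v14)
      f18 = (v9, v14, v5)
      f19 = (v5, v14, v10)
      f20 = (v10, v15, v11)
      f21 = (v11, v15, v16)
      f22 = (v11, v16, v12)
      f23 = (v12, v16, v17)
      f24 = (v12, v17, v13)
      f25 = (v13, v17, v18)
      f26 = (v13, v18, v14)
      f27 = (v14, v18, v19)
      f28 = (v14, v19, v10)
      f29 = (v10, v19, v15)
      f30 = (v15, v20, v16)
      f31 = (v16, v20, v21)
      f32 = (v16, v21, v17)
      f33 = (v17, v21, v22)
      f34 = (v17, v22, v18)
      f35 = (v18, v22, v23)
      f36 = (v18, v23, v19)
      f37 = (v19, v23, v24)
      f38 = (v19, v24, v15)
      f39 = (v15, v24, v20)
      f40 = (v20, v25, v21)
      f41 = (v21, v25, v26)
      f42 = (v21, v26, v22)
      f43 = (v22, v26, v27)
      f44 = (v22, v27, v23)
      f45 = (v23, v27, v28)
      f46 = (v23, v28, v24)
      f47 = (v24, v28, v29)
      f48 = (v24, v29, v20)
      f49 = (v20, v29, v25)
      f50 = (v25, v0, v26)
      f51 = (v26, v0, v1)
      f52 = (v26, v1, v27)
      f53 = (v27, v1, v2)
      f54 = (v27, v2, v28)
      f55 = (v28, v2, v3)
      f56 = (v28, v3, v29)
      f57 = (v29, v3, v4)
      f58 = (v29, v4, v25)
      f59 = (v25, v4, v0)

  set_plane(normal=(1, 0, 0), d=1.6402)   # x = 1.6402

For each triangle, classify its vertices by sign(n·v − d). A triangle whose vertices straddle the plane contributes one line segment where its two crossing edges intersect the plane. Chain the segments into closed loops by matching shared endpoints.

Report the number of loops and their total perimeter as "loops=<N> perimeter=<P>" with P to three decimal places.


Straddling triangles (20 of 60):
  (v0,v5,v1) [+-+] → (1.6402, 2.26866, 0)–(1.6402, 2.1434, 0.0995483)  len=0.1600
  (v1,v5,v6) [+--] → (1.6402, 2.1434, 0.0995483)–(1.6402, 1.49069, 0.6182)  len=0.8337
  (v1,v6,v2) [+-+] → (1.6402, 1.49069, 0.6182)–(1.6402, 0.553753, 0.442466)  len=0.9533
  (v2,v6,v7) [+--] → (1.6402, 0.553753, 0.442466)–(1.6402, 0.231932, 0.3821)  len=0.3274
  (v2,v7,v3) [+-+] → (1.6402, 0.231932, 0.3821)–(1.6402, 0.231932, -0.266738)  len=0.6488
  (v3,v7,v8) [+--] → (1.6402, 0.231932, -0.266738)–(1.6402, 0.231932, -0.3821)  len=0.1154
  (v3,v8,v4) [+-+] → (1.6402, 0.231932, -0.3821)–(1.6402, 0.81942, -0.492279)  len=0.5977
  (v4,v8,v9) [+--] → (1.6402, 0.81942, -0.492279)–(1.6402, 1.49069, -0.6182)  len=0.6830
  (v4,v9,v0) [+-+] → (1.6402, 1.49069, -0.6182)–(1.6402, 1.66908, -0.476417)  len=0.2279
  (v0,v9,v5) [+--] → (1.6402, 1.66908, -0.476417)–(1.6402, 2.26866, 0)  len=0.7658
  (v25,v0,v26) [-+-] → (1.6402, -2.26866, 0)–(1.6402, -1.66908, 0.476417)  len=0.7658
  (v26,v0,v1) [-++] → (1.6402, -1.66908, 0.476417)–(1.6402, -1.49069, 0.6182)  len=0.2279
  (v26,v1,v27) [-+-] → (1.6402, -1.49069, 0.6182)–(1.6402, -0.81942, 0.492279)  len=0.6830
  (v27,v1,v2) [-++] → (1.6402, -0.81942, 0.492279)–(1.6402, -0.231932, 0.3821)  len=0.5977
  (v27,v2,v28) [-+-] → (1.6402, -0.231932, 0.3821)–(1.6402, -0.231932, 0.266738)  len=0.1154
  (v28,v2,v3) [-++] → (1.6402, -0.231932, 0.266738)–(1.6402, -0.231932, -0.3821)  len=0.6488
  (v28,v3,v29) [-+-] → (1.6402, -0.231932, -0.3821)–(1.6402, -0.553753, -0.442466)  len=0.3274
  (v29,v3,v4) [-++] → (1.6402, -0.553753, -0.442466)–(1.6402, -1.49069, -0.6182)  len=0.9533
  (v29,v4,v25) [-+-] → (1.6402, -1.49069, -0.6182)–(1.6402, -2.1434, -0.0995483)  len=0.8337
  (v25,v4,v0) [-++] → (1.6402, -2.1434, -0.0995483)–(1.6402, -2.26866, 0)  len=0.1600

Chained into 2 loop(s):
  loop 1: 10 segments, perimeter = 5.3130
  loop 2: 10 segments, perimeter = 5.3130
Total perimeter = 10.626

loops=2 perimeter=10.626


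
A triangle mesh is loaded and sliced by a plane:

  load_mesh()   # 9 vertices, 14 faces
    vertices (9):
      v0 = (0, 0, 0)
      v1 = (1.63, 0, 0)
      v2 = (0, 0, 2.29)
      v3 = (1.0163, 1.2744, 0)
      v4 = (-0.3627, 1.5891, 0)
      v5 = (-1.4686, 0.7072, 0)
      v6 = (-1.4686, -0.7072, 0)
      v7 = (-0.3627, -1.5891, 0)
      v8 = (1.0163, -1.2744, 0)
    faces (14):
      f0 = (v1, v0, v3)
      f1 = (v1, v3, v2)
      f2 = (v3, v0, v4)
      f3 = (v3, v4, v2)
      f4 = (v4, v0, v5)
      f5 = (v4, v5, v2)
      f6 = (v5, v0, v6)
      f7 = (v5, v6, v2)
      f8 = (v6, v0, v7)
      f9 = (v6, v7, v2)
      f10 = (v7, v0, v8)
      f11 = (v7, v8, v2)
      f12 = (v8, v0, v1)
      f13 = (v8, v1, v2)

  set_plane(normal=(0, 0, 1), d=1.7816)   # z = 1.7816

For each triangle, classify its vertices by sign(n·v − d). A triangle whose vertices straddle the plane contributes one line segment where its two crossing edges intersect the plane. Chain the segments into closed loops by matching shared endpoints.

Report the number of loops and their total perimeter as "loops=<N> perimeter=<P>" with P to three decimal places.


loops=1 perimeter=2.198

Straddling triangles (7 of 14):
  (v1,v3,v2) [--+] → (0.225627, 0.282928, 1.7816)–(0.361874, 0, 1.7816)  len=0.3140
  (v3,v4,v2) [--+] → (-0.0805226, 0.352794, 1.7816)–(0.225627, 0.282928, 1.7816)  len=0.3140
  (v4,v5,v2) [--+] → (-0.326042, 0.157005, 1.7816)–(-0.0805226, 0.352794, 1.7816)  len=0.3140
  (v5,v6,v2) [--+] → (-0.326042, -0.157005, 1.7816)–(-0.326042, 0.157005, 1.7816)  len=0.3140
  (v6,v7,v2) [--+] → (-0.0805226, -0.352794, 1.7816)–(-0.326042, -0.157005, 1.7816)  len=0.3140
  (v7,v8,v2) [--+] → (0.225627, -0.282928, 1.7816)–(-0.0805226, -0.352794, 1.7816)  len=0.3140
  (v8,v1,v2) [--+] → (0.361874, 0, 1.7816)–(0.225627, -0.282928, 1.7816)  len=0.3140

Chained into 1 loop(s):
  loop 1: 7 segments, perimeter = 2.1982
Total perimeter = 2.198


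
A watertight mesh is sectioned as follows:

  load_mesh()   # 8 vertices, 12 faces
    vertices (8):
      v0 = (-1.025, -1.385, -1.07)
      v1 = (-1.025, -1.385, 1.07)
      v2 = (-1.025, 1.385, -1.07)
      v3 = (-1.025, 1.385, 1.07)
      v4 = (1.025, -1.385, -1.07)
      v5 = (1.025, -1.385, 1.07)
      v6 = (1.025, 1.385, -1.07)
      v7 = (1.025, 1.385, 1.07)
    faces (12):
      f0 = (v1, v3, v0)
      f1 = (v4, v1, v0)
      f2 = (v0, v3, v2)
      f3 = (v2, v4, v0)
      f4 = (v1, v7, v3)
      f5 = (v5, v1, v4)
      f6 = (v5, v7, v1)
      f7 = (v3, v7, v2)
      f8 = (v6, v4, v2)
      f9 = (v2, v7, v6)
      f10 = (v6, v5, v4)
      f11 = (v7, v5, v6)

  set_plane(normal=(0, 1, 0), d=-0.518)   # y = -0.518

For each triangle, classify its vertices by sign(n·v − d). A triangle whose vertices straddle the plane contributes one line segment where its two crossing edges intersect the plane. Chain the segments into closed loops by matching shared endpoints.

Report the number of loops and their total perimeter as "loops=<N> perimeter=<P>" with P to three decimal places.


Straddling triangles (8 of 12):
  (v1,v3,v0) [-+-] → (-1.025, -0.518, 1.07)–(-1.025, -0.518, -0.400188)  len=1.4702
  (v0,v3,v2) [-++] → (-1.025, -0.518, -0.400188)–(-1.025, -0.518, -1.07)  len=0.6698
  (v2,v4,v0) [+--] → (0.383357, -0.518, -1.07)–(-1.025, -0.518, -1.07)  len=1.4084
  (v1,v7,v3) [-++] → (-0.383357, -0.518, 1.07)–(-1.025, -0.518, 1.07)  len=0.6416
  (v5,v7,v1) [-+-] → (1.025, -0.518, 1.07)–(-0.383357, -0.518, 1.07)  len=1.4084
  (v6,v4,v2) [+-+] → (1.025, -0.518, -1.07)–(0.383357, -0.518, -1.07)  len=0.6416
  (v6,v5,v4) [+--] → (1.025, -0.518, 0.400188)–(1.025, -0.518, -1.07)  len=1.4702
  (v7,v5,v6) [+-+] → (1.025, -0.518, 1.07)–(1.025, -0.518, 0.400188)  len=0.6698

Chained into 1 loop(s):
  loop 1: 8 segments, perimeter = 8.3800
Total perimeter = 8.380

loops=1 perimeter=8.380


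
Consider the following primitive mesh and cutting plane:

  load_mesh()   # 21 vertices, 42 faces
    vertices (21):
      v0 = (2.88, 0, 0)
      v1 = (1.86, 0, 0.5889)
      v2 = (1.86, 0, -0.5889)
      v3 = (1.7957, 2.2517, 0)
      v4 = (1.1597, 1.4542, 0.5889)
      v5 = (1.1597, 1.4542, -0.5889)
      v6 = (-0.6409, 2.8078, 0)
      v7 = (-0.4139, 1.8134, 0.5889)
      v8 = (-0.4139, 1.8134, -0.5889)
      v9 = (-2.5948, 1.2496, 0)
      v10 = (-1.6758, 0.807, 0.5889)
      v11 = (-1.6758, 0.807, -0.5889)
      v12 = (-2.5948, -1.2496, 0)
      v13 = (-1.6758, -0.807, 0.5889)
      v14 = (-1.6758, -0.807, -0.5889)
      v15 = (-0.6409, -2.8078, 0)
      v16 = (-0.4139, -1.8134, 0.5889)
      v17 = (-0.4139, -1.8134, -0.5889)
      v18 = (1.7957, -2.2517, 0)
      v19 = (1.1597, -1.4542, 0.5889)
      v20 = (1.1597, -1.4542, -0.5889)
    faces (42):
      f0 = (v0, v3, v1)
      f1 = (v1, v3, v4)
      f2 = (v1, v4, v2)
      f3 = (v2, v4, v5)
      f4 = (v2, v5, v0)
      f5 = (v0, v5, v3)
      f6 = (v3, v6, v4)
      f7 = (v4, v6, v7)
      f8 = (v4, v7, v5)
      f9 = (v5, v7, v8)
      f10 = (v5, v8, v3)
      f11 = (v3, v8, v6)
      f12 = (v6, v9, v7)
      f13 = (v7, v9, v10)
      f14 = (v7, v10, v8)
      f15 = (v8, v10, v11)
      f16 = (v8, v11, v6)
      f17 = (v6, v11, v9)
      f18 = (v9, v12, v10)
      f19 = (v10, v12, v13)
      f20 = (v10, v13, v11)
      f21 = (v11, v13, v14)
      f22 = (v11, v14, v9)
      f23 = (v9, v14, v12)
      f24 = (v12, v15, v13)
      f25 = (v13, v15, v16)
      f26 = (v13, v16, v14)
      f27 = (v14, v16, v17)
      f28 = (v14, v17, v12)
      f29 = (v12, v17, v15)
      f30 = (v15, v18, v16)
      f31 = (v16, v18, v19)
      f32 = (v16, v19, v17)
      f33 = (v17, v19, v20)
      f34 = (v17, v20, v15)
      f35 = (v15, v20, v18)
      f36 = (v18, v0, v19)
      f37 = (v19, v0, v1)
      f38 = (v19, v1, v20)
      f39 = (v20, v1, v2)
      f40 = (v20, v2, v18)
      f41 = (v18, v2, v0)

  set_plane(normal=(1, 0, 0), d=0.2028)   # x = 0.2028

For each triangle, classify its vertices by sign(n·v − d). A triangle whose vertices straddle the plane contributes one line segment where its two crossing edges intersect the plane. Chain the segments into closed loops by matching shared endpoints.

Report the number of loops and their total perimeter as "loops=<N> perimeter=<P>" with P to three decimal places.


Straddling triangles (12 of 42):
  (v3,v6,v4) [+-+] → (0.2028, 2.61524, 0)–(0.2028, 2.17355, 0.275939)  len=0.5208
  (v4,v6,v7) [+--] → (0.2028, 2.17355, 0.275939)–(0.2028, 1.67263, 0.5889)  len=0.5906
  (v4,v7,v5) [+-+] → (0.2028, 1.67263, 0.5889)–(0.2028, 1.67263, 0.127316)  len=0.4616
  (v5,v7,v8) [+--] → (0.2028, 1.67263, 0.127316)–(0.2028, 1.67263, -0.5889)  len=0.7162
  (v5,v8,v3) [+-+] → (0.2028, 1.67263, -0.5889)–(0.2028, 1.93573, -0.424538)  len=0.3102
  (v3,v8,v6) [+--] → (0.2028, 1.93573, -0.424538)–(0.2028, 2.61524, 0)  len=0.8012
  (v15,v18,v16) [-+-] → (0.2028, -2.61524, 0)–(0.2028, -1.93573, 0.424538)  len=0.8012
  (v16,v18,v19) [-++] → (0.2028, -1.93573, 0.424538)–(0.2028, -1.67263, 0.5889)  len=0.3102
  (v16,v19,v17) [-+-] → (0.2028, -1.67263, 0.5889)–(0.2028, -1.67263, -0.127316)  len=0.7162
  (v17,v19,v20) [-++] → (0.2028, -1.67263, -0.127316)–(0.2028, -1.67263, -0.5889)  len=0.4616
  (v17,v20,v15) [-+-] → (0.2028, -1.67263, -0.5889)–(0.2028, -2.17355, -0.275939)  len=0.5906
  (v15,v20,v18) [-++] → (0.2028, -2.17355, -0.275939)–(0.2028, -2.61524, 0)  len=0.5208

Chained into 2 loop(s):
  loop 1: 6 segments, perimeter = 3.4007
  loop 2: 6 segments, perimeter = 3.4007
Total perimeter = 6.801

loops=2 perimeter=6.801


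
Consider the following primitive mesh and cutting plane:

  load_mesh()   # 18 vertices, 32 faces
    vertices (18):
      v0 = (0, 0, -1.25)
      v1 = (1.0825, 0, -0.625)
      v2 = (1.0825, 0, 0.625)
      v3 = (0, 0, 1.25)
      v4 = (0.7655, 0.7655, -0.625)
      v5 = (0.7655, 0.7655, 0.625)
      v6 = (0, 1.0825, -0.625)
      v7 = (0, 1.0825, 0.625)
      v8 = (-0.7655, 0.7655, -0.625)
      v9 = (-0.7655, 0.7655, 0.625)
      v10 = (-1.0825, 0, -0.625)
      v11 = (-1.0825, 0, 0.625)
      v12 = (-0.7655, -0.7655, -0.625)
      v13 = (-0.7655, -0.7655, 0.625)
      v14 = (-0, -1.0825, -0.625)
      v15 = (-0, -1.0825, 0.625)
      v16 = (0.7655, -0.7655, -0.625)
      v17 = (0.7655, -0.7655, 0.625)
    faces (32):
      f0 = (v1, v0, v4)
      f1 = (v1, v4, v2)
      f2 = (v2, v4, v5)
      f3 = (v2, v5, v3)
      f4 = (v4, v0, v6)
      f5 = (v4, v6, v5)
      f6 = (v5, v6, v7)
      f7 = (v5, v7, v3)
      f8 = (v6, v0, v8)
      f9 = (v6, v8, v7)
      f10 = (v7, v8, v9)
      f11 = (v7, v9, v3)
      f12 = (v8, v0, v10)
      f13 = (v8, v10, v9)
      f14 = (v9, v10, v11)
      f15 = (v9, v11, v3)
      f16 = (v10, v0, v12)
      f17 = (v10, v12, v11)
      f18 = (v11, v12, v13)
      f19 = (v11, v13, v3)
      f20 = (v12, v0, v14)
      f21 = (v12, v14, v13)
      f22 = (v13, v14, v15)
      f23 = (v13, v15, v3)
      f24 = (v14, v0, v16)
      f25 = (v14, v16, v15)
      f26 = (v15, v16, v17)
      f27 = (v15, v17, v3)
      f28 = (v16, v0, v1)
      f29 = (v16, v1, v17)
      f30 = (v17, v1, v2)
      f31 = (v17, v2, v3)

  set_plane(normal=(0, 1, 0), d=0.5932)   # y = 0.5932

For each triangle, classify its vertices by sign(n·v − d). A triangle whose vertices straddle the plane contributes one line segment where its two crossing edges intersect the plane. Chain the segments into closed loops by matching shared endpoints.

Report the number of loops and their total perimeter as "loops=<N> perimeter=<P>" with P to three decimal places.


loops=1 perimeter=6.065

Straddling triangles (12 of 32):
  (v1,v0,v4) [--+] → (0.5932, 0.5932, -0.765676)–(0.836851, 0.5932, -0.625)  len=0.2813
  (v1,v4,v2) [-+-] → (0.836851, 0.5932, -0.625)–(0.836851, 0.5932, -0.343648)  len=0.2814
  (v2,v4,v5) [-++] → (0.836851, 0.5932, -0.343648)–(0.836851, 0.5932, 0.625)  len=0.9686
  (v2,v5,v3) [-+-] → (0.836851, 0.5932, 0.625)–(0.5932, 0.5932, 0.765676)  len=0.2813
  (v4,v0,v6) [+-+] → (0.5932, 0.5932, -0.765676)–(0, 0.5932, -0.907506)  len=0.6099
  (v5,v7,v3) [++-] → (0, 0.5932, 0.907506)–(0.5932, 0.5932, 0.765676)  len=0.6099
  (v6,v0,v8) [+-+] → (0, 0.5932, -0.907506)–(-0.5932, 0.5932, -0.765676)  len=0.6099
  (v7,v9,v3) [++-] → (-0.5932, 0.5932, 0.765676)–(0, 0.5932, 0.907506)  len=0.6099
  (v8,v0,v10) [+--] → (-0.5932, 0.5932, -0.765676)–(-0.836851, 0.5932, -0.625)  len=0.2813
  (v8,v10,v9) [+-+] → (-0.836851, 0.5932, -0.625)–(-0.836851, 0.5932, 0.343648)  len=0.9686
  (v9,v10,v11) [+--] → (-0.836851, 0.5932, 0.343648)–(-0.836851, 0.5932, 0.625)  len=0.2814
  (v9,v11,v3) [+--] → (-0.836851, 0.5932, 0.625)–(-0.5932, 0.5932, 0.765676)  len=0.2813

Chained into 1 loop(s):
  loop 1: 12 segments, perimeter = 6.0651
Total perimeter = 6.065


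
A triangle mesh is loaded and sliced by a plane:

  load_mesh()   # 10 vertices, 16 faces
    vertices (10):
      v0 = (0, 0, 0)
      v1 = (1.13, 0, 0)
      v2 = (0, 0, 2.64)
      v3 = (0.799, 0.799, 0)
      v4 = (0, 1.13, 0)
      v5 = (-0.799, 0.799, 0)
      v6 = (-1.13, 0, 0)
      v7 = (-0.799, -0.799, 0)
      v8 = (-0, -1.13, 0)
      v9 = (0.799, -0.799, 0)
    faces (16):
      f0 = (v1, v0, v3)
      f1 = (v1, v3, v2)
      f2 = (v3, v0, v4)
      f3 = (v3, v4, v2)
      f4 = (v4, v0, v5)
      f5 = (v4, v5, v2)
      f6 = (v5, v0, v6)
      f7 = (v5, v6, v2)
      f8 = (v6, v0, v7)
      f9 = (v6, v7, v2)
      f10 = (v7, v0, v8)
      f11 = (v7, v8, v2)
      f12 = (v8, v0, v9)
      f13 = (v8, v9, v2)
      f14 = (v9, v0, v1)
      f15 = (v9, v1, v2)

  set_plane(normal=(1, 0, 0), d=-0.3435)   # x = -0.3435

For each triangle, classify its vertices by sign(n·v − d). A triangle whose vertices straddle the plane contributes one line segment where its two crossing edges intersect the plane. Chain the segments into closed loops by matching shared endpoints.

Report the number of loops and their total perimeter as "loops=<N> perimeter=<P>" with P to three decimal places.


Straddling triangles (8 of 16):
  (v4,v0,v5) [++-] → (-0.3435, 0.3435, 0)–(-0.3435, 0.987699, 0)  len=0.6442
  (v4,v5,v2) [+-+] → (-0.3435, 0.987699, 0)–(-0.3435, 0.3435, 1.50503)  len=1.6371
  (v5,v0,v6) [-+-] → (-0.3435, 0.3435, 0)–(-0.3435, 0, 0)  len=0.3435
  (v5,v6,v2) [--+] → (-0.3435, 0, 1.83749)–(-0.3435, 0.3435, 1.50503)  len=0.4780
  (v6,v0,v7) [-+-] → (-0.3435, 0, 0)–(-0.3435, -0.3435, 0)  len=0.3435
  (v6,v7,v2) [--+] → (-0.3435, -0.3435, 1.50503)–(-0.3435, 0, 1.83749)  len=0.4780
  (v7,v0,v8) [-++] → (-0.3435, -0.3435, 0)–(-0.3435, -0.987699, 0)  len=0.6442
  (v7,v8,v2) [-++] → (-0.3435, -0.987699, 0)–(-0.3435, -0.3435, 1.50503)  len=1.6371

Chained into 1 loop(s):
  loop 1: 8 segments, perimeter = 6.2057
Total perimeter = 6.206

loops=1 perimeter=6.206


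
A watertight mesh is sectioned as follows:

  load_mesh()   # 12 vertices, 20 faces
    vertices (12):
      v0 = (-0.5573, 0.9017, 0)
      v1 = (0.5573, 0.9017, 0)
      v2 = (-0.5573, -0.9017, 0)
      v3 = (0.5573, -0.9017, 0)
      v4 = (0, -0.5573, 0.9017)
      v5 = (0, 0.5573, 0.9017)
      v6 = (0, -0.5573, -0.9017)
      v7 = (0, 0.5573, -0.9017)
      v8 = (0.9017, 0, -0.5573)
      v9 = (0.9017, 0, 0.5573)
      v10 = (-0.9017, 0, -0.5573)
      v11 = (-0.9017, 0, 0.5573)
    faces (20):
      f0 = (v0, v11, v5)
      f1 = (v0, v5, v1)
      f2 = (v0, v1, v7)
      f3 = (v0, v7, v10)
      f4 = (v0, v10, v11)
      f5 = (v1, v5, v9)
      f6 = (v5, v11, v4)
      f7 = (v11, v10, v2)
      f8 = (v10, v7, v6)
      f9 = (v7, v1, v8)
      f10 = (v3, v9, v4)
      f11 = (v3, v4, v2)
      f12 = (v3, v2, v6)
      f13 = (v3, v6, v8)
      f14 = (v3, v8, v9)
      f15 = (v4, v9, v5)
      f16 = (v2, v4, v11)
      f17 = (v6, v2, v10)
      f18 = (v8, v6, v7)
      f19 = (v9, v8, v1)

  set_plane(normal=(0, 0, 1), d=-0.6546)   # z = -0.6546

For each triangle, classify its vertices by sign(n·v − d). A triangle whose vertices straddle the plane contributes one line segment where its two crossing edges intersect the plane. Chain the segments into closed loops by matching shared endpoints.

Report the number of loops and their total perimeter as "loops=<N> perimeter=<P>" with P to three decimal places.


loops=1 perimeter=4.036

Straddling triangles (8 of 20):
  (v0,v1,v7) [++-] → (0.152721, 0.651679, -0.6546)–(-0.152721, 0.651679, -0.6546)  len=0.3054
  (v0,v7,v10) [+-+] → (-0.152721, 0.651679, -0.6546)–(-0.646951, 0.157449, -0.6546)  len=0.6989
  (v10,v7,v6) [+--] → (-0.646951, 0.157449, -0.6546)–(-0.646951, -0.157449, -0.6546)  len=0.3149
  (v7,v1,v8) [-++] → (0.152721, 0.651679, -0.6546)–(0.646951, 0.157449, -0.6546)  len=0.6989
  (v3,v2,v6) [++-] → (-0.152721, -0.651679, -0.6546)–(0.152721, -0.651679, -0.6546)  len=0.3054
  (v3,v6,v8) [+-+] → (0.152721, -0.651679, -0.6546)–(0.646951, -0.157449, -0.6546)  len=0.6989
  (v6,v2,v10) [-++] → (-0.152721, -0.651679, -0.6546)–(-0.646951, -0.157449, -0.6546)  len=0.6989
  (v8,v6,v7) [+--] → (0.646951, -0.157449, -0.6546)–(0.646951, 0.157449, -0.6546)  len=0.3149

Chained into 1 loop(s):
  loop 1: 8 segments, perimeter = 4.0365
Total perimeter = 4.036
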